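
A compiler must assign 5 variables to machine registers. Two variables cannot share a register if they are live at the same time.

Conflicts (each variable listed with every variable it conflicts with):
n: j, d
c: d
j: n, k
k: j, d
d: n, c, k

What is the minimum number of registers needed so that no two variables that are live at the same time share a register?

n and d conflict, so at least 2 registers are needed.
2 registers suffice: register 1 → {j, d}; register 2 → {n, c, k}. Each listed conflict is separated.

2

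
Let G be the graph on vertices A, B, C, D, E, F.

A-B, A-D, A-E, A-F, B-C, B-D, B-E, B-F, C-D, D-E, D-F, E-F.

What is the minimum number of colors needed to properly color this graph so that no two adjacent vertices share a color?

5

A, B, D, E, F form a clique, so at least 5 colors are needed.
A valid assignment using 5 colors: A=4, B=1, C=3, D=2, E=3, F=5. No two adjacent vertices share a color.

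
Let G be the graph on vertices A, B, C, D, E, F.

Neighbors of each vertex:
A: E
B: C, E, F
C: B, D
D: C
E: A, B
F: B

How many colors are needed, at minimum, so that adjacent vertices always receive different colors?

B and F are adjacent, so at least 2 colors are needed.
2 colors suffice: color red → {A, B, D}; color blue → {C, E, F}. Each edge has distinct colors on its endpoints.

2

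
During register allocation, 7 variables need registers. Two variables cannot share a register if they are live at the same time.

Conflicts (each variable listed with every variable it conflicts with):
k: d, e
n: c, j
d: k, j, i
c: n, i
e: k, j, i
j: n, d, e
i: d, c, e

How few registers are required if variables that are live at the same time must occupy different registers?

3

The cycle n-j-d-i-c-n has odd length 5, so it cannot be 2-colored; at least 3 registers are needed.
3 registers suffice: register 1 → {d, c, e}; register 2 → {k, j, i}; register 3 → {n}. No two conflicting variables share a register.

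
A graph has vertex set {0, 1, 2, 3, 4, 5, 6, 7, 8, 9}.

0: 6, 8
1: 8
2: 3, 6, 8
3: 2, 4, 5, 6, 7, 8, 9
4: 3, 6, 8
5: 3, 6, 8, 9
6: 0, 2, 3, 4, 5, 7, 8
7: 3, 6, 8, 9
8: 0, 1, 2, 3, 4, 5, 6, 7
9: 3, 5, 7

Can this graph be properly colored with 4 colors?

The chromatic number is 4. 3, 4, 6, 8 form a clique, so at least 4 colors are needed.
4 colors suffice: color a → {8, 9}; color b → {0, 1, 3}; color c → {6}; color d → {2, 4, 5, 7}.
That is already a proper 4-coloring.

Yes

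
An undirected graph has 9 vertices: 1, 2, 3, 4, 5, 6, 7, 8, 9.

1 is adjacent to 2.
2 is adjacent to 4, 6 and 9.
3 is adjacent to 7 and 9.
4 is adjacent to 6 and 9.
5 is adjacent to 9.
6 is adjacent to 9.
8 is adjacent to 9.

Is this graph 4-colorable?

The chromatic number is 4. 2, 4, 6, 9 are mutually adjacent (a clique of size 4), so at least 4 colors are needed.
4 colors suffice: color a → {1, 7, 9}; color b → {2, 3, 5, 8}; color c → {6}; color d → {4}.
That is already a proper 4-coloring.

Yes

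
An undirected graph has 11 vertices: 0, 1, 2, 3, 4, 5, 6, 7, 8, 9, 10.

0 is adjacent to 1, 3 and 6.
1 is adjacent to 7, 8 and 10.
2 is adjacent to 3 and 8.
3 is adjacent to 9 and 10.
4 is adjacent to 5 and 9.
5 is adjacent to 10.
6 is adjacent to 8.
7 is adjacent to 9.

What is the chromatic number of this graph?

3

The cycle 8-1-10-3-2-8 has odd length 5, so it cannot be 2-colored; at least 3 colors are needed.
3 colors suffice: 0=b, 1=a, 2=c, 3=a, 4=c, 5=a, 6=a, 7=c, 8=b, 9=b, 10=b. Each edge has distinct colors on its endpoints.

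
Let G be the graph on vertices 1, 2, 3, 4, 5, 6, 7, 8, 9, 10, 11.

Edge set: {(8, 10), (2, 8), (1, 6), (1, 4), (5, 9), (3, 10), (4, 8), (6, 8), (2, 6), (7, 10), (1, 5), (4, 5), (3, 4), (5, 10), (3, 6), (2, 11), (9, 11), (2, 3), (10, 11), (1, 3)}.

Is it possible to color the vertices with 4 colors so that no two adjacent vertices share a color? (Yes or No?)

Yes

The chromatic number is 3. 1, 3, 4 are pairwise adjacent, so at least 3 colors are needed.
3 colors suffice: color a → {3, 5, 7, 8, 11}; color b → {1, 2, 9, 10}; color c → {4, 6}.
Since 4 ≥ 3, a proper 4-coloring certainly exists.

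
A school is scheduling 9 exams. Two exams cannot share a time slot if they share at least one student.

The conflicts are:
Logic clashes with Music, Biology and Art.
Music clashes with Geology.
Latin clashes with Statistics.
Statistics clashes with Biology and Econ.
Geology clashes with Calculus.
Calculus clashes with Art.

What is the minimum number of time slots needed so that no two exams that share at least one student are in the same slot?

3

The cycle Calculus-Art-Logic-Music-Geology-Calculus has odd length 5, so it cannot be 2-colored; at least 3 time slots are needed.
Using 3 time slots: Logic=1, Music=2, Latin=2, Statistics=1, Geology=1, Biology=2, Calculus=3, Art=2, Econ=2. Each listed conflict is separated.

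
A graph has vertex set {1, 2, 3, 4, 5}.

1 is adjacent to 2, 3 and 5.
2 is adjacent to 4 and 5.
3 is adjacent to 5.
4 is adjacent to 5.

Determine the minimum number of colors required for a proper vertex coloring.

3

1, 3, 5 form a triangle, so at least 3 colors are needed.
3 colors suffice: color red → {5}; color blue → {1, 4}; color green → {2, 3}. Each edge has distinct colors on its endpoints.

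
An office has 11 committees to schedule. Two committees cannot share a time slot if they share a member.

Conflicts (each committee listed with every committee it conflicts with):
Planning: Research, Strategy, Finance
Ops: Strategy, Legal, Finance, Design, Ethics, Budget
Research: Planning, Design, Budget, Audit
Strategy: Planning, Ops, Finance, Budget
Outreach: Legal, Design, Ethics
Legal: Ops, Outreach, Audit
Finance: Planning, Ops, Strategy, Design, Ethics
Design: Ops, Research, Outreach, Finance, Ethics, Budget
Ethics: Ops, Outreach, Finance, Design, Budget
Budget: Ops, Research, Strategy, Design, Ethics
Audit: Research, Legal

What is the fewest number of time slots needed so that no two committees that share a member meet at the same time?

Ops, Finance, Design, Ethics pairwise conflict, so at least 4 time slots are needed.
4 time slots suffice: time slot 1 → {Strategy, Legal, Design}; time slot 2 → {Ops, Research, Outreach}; time slot 3 → {Planning, Ethics, Audit}; time slot 4 → {Finance, Budget}. No two conflicting committees share a time slot.

4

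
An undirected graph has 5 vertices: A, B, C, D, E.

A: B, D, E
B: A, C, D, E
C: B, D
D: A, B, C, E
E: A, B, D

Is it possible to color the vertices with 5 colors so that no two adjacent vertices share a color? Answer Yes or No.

Yes

The chromatic number is 4. A, B, D, E are pairwise adjacent (a clique of size 4), so at least 4 colors are needed.
4 colors suffice: A=3, B=2, C=3, D=1, E=4.
Since 5 ≥ 4, a proper 5-coloring certainly exists.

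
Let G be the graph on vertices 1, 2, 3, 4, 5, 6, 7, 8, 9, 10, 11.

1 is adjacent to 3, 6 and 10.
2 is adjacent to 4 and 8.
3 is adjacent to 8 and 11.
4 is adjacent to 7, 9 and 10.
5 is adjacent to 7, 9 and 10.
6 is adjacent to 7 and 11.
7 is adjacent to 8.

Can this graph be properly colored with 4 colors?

The chromatic number is 3. The cycle 8-3-1-6-7-8 has odd length 5, so it cannot be 2-colored; at least 3 colors are needed.
3 colors suffice: color red → {1, 4, 5, 8, 11}; color blue → {2, 3, 7, 9, 10}; color green → {6}.
Since 4 ≥ 3, a proper 4-coloring certainly exists.

Yes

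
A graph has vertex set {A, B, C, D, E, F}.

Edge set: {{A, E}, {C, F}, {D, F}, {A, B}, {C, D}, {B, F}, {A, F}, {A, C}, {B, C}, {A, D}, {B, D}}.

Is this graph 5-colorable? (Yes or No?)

The chromatic number is 5. A, B, C, D, F form a clique, so at least 5 colors are needed.
5 colors suffice: color 1 → {A}; color 2 → {E, F}; color 3 → {C}; color 4 → {D}; color 5 → {B}.
That is already a proper 5-coloring.

Yes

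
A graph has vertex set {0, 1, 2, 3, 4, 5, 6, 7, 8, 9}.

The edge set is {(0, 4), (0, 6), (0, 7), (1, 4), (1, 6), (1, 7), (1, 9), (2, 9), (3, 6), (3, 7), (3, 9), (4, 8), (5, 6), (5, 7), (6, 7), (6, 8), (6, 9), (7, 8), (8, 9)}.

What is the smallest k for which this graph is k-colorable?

6, 7, 8 are mutually adjacent, so at least 3 colors are needed.
3 colors suffice: color a → {2, 4, 6}; color b → {7, 9}; color c → {0, 1, 3, 5, 8}. Every edge joins two different colors.

3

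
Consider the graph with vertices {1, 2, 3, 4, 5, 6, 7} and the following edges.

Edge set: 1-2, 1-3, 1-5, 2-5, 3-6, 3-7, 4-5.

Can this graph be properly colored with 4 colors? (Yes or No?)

Yes

The chromatic number is 3. 1, 2, 5 are pairwise adjacent, so at least 3 colors are needed.
3 colors suffice: color a → {3, 5}; color b → {1, 4, 6, 7}; color c → {2}.
Since 4 ≥ 3, a proper 4-coloring certainly exists.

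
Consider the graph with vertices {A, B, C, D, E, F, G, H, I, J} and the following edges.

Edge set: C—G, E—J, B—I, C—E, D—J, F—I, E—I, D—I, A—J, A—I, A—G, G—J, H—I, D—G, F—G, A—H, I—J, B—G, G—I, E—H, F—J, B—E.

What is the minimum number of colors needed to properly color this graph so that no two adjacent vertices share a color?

D, G, I, J are pairwise adjacent (a clique of size 4), so at least 4 colors are needed.
4 colors suffice: color 1 → {C, I}; color 2 → {E, G}; color 3 → {B, H, J}; color 4 → {A, D, F}. Every edge joins two different colors.

4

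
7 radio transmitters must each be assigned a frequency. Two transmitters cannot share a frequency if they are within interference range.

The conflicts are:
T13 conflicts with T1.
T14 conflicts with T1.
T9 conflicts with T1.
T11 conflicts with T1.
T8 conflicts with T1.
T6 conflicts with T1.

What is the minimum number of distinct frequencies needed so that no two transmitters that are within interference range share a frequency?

T13 and T1 conflict, so at least 2 frequencies are needed.
2 frequencies suffice: frequency 1 → {T1}; frequency 2 → {T13, T14, T9, T11, T8, T6}. Each listed conflict is separated.

2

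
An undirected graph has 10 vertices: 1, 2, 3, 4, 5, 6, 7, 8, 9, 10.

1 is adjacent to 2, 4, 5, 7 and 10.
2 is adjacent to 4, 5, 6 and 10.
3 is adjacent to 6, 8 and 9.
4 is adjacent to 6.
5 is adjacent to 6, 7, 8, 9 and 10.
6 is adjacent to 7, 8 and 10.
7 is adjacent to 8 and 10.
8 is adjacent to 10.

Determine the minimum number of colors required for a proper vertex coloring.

5

5, 6, 7, 8, 10 are mutually adjacent (a clique of size 5), so at least 5 colors are needed.
5 colors suffice: 1=a, 2=d, 3=b, 4=b, 5=b, 6=a, 7=d, 8=e, 9=a, 10=c. No two adjacent vertices share a color.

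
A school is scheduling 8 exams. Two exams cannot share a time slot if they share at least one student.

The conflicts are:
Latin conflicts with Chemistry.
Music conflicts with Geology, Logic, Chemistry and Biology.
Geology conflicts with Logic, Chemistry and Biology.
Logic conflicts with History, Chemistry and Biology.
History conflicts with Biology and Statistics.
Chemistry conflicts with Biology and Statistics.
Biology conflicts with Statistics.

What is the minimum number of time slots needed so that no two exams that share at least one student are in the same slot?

5

Music, Geology, Logic, Chemistry, Biology pairwise conflict, so at least 5 time slots are needed.
5 time slots suffice: time slot 1 → {Latin, Biology}; time slot 2 → {History, Chemistry}; time slot 3 → {Logic, Statistics}; time slot 4 → {Music}; time slot 5 → {Geology}. No two conflicting exams share a time slot.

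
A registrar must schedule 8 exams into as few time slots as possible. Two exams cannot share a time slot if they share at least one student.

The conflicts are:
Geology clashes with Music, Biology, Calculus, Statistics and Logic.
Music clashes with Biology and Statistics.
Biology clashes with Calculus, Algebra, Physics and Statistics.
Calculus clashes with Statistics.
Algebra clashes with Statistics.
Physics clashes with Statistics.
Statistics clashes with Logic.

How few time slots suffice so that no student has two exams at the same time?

Geology, Biology, Calculus, Statistics all conflict with each other, so at least 4 time slots are needed.
4 time slots suffice: Geology=3, Music=4, Biology=2, Calculus=4, Algebra=3, Physics=3, Statistics=1, Logic=2. Each listed conflict is separated.

4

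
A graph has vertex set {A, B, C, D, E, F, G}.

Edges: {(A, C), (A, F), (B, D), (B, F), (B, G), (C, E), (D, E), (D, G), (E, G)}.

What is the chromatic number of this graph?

D, E, G form a triangle, so at least 3 colors are needed.
A valid assignment using 3 colors: A=1, B=1, C=2, D=2, E=1, F=2, G=3. No two adjacent vertices share a color.

3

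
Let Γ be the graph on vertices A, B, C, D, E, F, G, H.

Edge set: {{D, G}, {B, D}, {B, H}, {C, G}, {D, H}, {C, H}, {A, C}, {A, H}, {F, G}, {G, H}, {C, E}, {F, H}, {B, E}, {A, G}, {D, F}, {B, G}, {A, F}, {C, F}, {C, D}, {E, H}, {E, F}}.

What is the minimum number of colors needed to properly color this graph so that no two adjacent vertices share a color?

5

C, D, F, G, H are mutually adjacent (a clique of size 5), so at least 5 colors are needed.
5 colors suffice: A=5, B=2, C=3, D=5, E=4, F=2, G=4, H=1. Each edge has distinct colors on its endpoints.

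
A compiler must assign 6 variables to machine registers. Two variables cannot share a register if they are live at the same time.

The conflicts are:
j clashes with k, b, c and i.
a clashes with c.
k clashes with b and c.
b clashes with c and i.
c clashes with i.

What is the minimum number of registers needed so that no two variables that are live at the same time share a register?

j, k, b, c are mutually in conflict, so at least 4 registers are needed.
4 registers suffice: j=3, a=2, k=4, b=2, c=1, i=4. Every pair that conflicts lands in different registers.

4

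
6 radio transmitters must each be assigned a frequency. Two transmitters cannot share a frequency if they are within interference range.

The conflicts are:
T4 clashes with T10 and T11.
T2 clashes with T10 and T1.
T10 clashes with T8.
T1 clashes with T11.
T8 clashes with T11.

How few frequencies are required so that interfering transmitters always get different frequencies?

3

The cycle T4-T11-T1-T2-T10-T4 has odd length 5, so it cannot be 2-colored; at least 3 frequencies are needed.
3 frequencies suffice: frequency 1 → {T10, T11}; frequency 2 → {T4, T1, T8}; frequency 3 → {T2}. Every pair that conflicts lands in different frequencies.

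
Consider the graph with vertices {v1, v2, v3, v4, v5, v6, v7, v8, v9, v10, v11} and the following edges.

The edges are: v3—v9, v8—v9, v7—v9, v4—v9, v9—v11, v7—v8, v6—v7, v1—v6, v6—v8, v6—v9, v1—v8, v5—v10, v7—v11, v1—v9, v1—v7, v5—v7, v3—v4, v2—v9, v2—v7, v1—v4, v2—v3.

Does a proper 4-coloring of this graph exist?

No

v1, v6, v7, v8, v9 are mutually adjacent (a clique of size 5), so at least 5 colors are needed.
So 4 colors are not enough.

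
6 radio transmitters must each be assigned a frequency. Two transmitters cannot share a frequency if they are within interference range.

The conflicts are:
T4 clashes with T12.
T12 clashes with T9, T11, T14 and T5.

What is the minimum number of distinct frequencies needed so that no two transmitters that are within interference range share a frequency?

2

T4 and T12 conflict, so at least 2 frequencies are needed.
2 frequencies suffice: frequency 1 → {T12}; frequency 2 → {T4, T9, T11, T14, T5}. No two conflicting transmitters share a frequency.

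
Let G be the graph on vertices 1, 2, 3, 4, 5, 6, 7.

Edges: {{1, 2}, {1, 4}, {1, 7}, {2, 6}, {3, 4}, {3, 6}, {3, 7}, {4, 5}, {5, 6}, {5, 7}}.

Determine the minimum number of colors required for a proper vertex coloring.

3

The cycle 1-7-5-6-2-1 has odd length 5, so it cannot be 2-colored; at least 3 colors are needed.
A valid assignment using 3 colors: 1=a, 2=c, 3=a, 4=b, 5=a, 6=b, 7=b. Every edge joins two different colors.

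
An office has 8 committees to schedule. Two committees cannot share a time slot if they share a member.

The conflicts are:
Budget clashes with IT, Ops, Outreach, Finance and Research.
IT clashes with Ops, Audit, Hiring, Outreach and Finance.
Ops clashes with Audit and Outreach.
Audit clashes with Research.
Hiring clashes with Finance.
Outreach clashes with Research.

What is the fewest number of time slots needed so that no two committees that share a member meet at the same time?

Budget, IT, Ops, Outreach pairwise conflict, so at least 4 time slots are needed.
4 time slots suffice: time slot 1 → {IT, Research}; time slot 2 → {Budget, Audit, Hiring}; time slot 3 → {Outreach, Finance}; time slot 4 → {Ops}. Each listed conflict is separated.

4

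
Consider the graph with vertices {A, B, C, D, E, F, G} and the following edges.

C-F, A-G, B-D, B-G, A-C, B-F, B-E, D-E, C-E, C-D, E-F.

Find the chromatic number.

3

C, D, E are pairwise adjacent, so at least 3 colors are needed.
3 colors suffice: color 1 → {B, C}; color 2 → {A, E}; color 3 → {D, F, G}. Each edge has distinct colors on its endpoints.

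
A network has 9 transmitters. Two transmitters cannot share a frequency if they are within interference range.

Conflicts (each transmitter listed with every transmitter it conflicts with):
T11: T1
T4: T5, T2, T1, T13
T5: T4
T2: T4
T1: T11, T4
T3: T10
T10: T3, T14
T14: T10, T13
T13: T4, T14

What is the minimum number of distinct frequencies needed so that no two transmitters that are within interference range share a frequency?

T4 and T5 conflict, so at least 2 frequencies are needed.
2 frequencies suffice: frequency 1 → {T11, T4, T3, T14}; frequency 2 → {T5, T2, T1, T10, T13}. Every pair that conflicts lands in different frequencies.

2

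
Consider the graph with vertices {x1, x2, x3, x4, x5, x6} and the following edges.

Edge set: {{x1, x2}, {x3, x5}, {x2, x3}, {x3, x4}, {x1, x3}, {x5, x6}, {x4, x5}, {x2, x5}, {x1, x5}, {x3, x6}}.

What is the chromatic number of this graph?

4

x1, x2, x3, x5 form a clique, so at least 4 colors are needed.
A valid assignment using 4 colors: x1=3, x2=4, x3=2, x4=3, x5=1, x6=3. Each edge has distinct colors on its endpoints.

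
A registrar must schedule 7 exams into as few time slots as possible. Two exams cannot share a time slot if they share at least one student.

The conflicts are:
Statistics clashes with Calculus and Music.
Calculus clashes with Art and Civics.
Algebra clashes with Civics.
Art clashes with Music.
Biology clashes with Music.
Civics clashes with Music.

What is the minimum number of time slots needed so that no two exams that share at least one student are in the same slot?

2

Statistics and Calculus conflict, so at least 2 time slots are needed.
2 time slots suffice: Statistics=2, Calculus=1, Algebra=1, Art=2, Biology=2, Civics=2, Music=1. No two conflicting exams share a time slot.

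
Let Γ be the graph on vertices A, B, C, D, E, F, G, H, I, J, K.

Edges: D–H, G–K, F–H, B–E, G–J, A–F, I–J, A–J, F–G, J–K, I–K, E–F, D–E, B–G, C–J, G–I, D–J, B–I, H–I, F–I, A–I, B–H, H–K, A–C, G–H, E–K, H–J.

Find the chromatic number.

G, H, I, J, K are pairwise adjacent (a clique of size 5), so at least 5 colors are needed.
A valid assignment using 5 colors: A=red, B=blue, C=green, D=green, E=red, F=blue, G=yellow, H=red, I=green, J=blue, K=purple. Every edge joins two different colors.

5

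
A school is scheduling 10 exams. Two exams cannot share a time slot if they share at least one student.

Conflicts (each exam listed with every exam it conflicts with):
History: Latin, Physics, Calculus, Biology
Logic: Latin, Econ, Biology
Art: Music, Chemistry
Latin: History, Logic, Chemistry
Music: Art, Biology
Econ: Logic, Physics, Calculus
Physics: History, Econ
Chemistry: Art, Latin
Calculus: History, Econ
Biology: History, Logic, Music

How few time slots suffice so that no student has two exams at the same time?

The cycle Econ-Logic-Biology-History-Physics-Econ has odd length 5, so it cannot be 2-colored; at least 3 time slots are needed.
3 time slots suffice: time slot 1 → {History, Logic, Music, Chemistry}; time slot 2 → {Art, Latin, Econ, Biology}; time slot 3 → {Physics, Calculus}. Every pair that conflicts lands in different time slots.

3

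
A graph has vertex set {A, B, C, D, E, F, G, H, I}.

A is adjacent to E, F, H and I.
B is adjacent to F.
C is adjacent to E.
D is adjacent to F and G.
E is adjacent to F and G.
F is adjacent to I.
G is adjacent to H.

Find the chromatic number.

3

A, F, I are mutually adjacent, so at least 3 colors are needed.
A valid assignment using 3 colors: A=2, B=2, C=1, D=2, E=3, F=1, G=1, H=3, I=3. Each edge has distinct colors on its endpoints.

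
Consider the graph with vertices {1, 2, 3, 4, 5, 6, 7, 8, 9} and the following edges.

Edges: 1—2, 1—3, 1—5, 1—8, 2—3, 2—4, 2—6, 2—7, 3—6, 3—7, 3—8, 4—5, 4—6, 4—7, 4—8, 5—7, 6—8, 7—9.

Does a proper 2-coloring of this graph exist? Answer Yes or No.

No

4, 5, 7 are pairwise adjacent, so at least 3 colors are needed.
So 2 colors are not enough.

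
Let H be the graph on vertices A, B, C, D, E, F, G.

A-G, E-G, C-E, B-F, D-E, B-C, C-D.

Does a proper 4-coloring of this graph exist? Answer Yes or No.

The chromatic number is 3. C, D, E form a triangle, so at least 3 colors are needed.
A valid assignment using 3 colors: A=2, B=2, C=1, D=3, E=2, F=1, G=1.
Since 4 ≥ 3, a proper 4-coloring certainly exists.

Yes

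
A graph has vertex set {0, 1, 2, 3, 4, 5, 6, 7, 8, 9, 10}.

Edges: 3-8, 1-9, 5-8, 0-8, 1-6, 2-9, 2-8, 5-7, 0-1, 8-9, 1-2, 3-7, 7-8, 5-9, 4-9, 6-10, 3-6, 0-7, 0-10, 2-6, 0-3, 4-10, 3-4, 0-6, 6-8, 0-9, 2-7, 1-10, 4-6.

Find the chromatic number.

4

0, 3, 6, 8 are mutually adjacent (a clique of size 4), so at least 4 colors are needed.
A valid assignment using 4 colors: 0=a, 1=b, 2=a, 3=d, 4=a, 5=a, 6=c, 7=c, 8=b, 9=c, 10=d. No two adjacent vertices share a color.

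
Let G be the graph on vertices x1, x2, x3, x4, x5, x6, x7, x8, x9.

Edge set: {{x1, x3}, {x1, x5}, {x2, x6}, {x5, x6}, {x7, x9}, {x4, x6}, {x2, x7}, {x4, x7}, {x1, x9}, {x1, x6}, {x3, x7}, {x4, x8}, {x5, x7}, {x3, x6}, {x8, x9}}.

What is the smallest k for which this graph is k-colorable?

3

x1, x5, x6 are mutually adjacent, so at least 3 colors are needed.
One proper 3-coloring: x1=2, x2=2, x3=3, x4=2, x5=3, x6=1, x7=1, x8=1, x9=3. Each edge has distinct colors on its endpoints.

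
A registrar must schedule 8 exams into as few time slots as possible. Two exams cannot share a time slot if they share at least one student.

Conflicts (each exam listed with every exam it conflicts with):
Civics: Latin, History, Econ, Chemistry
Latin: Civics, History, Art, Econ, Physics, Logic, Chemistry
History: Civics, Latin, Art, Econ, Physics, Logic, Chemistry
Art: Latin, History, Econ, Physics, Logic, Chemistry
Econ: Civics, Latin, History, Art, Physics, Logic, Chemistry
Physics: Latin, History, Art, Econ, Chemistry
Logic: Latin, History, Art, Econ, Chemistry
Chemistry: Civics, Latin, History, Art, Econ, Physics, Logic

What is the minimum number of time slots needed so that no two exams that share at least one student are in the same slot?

Latin, History, Art, Econ, Physics, Chemistry are mutually in conflict, so at least 6 time slots are needed.
6 time slots suffice: time slot 1 → {History}; time slot 2 → {Econ}; time slot 3 → {Chemistry}; time slot 4 → {Latin}; time slot 5 → {Civics, Art}; time slot 6 → {Physics, Logic}. Every pair that conflicts lands in different time slots.

6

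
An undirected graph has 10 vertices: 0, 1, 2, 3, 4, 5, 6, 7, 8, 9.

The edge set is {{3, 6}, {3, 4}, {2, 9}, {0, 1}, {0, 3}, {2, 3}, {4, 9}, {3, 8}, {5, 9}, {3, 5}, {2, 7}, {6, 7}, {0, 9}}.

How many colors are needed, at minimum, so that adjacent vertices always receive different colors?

2

6 and 7 are adjacent, so at least 2 colors are needed.
2 colors suffice: 0=b, 1=a, 2=b, 3=a, 4=b, 5=b, 6=b, 7=a, 8=b, 9=a. Each edge has distinct colors on its endpoints.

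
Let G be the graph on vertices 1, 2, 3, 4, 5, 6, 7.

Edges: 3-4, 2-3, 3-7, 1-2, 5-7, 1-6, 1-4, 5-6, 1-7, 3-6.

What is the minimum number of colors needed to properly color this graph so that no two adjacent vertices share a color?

3 and 7 are adjacent, so at least 2 colors are needed.
2 colors suffice: color a → {1, 3, 5}; color b → {2, 4, 6, 7}. Each edge has distinct colors on its endpoints.

2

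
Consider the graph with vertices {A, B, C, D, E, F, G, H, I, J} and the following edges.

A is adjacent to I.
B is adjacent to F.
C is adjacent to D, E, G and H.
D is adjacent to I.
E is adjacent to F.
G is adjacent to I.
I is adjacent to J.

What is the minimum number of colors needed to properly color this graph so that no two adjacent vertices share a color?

2

C and G are adjacent, so at least 2 colors are needed.
2 colors suffice: color 1 → {C, F, I}; color 2 → {A, B, D, E, G, H, J}. No two adjacent vertices share a color.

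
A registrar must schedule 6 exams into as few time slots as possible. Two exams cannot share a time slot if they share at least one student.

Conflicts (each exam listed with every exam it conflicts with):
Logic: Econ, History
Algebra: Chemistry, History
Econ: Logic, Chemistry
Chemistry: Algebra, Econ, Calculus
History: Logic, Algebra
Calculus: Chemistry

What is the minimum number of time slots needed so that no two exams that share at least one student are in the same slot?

The cycle Chemistry-Algebra-History-Logic-Econ-Chemistry has odd length 5, so it cannot be 2-colored; at least 3 time slots are needed.
3 time slots suffice: time slot 1 → {Chemistry, History}; time slot 2 → {Algebra, Econ, Calculus}; time slot 3 → {Logic}. Each listed conflict is separated.

3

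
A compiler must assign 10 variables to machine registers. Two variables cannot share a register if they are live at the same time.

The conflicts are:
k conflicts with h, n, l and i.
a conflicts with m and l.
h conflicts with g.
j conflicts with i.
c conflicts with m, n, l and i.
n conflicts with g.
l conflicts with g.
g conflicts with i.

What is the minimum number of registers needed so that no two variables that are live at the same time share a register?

2

k and n conflict, so at least 2 registers are needed.
2 registers suffice: register 1 → {h, m, n, l, i}; register 2 → {k, a, j, c, g}. Each listed conflict is separated.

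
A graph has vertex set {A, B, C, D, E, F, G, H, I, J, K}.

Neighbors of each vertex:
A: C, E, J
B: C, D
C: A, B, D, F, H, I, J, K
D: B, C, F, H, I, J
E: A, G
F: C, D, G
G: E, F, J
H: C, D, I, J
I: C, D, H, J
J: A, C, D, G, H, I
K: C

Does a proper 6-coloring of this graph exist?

The chromatic number is 5. C, D, H, I, J form a clique, so at least 5 colors are needed.
5 colors suffice: color 1 → {C, G}; color 2 → {A, D, K}; color 3 → {B, E, F, J}; color 4 → {I}; color 5 → {H}.
Since 6 ≥ 5, a proper 6-coloring certainly exists.

Yes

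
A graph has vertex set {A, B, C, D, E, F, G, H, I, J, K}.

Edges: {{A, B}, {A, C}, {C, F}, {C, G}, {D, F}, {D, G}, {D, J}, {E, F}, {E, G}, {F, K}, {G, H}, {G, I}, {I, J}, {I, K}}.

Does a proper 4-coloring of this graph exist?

Yes

The chromatic number is 3. The cycle K-F-C-G-I-K has odd length 5, so it cannot be 2-colored; at least 3 colors are needed.
One proper 3-coloring: A=red, B=blue, C=blue, D=blue, E=blue, F=red, G=red, H=blue, I=blue, J=red, K=green.
Since 4 ≥ 3, a proper 4-coloring certainly exists.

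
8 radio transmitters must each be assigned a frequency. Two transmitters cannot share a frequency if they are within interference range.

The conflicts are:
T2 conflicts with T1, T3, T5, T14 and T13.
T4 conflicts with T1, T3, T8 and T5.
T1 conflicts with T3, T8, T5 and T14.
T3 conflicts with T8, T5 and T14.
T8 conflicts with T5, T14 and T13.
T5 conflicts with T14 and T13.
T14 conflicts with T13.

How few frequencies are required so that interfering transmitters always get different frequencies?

5

T2, T1, T3, T5, T14 all conflict with each other, so at least 5 frequencies are needed.
Using 5 frequencies: T2=4, T4=5, T1=2, T3=3, T8=4, T5=1, T14=5, T13=2. Each listed conflict is separated.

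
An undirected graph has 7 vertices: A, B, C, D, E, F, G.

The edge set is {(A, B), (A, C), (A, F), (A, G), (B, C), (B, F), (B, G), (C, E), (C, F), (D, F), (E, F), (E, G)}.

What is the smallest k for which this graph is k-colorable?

4

A, B, C, F are pairwise adjacent (a clique of size 4), so at least 4 colors are needed.
4 colors suffice: color 1 → {F, G}; color 2 → {B, D, E}; color 3 → {C}; color 4 → {A}. Every edge joins two different colors.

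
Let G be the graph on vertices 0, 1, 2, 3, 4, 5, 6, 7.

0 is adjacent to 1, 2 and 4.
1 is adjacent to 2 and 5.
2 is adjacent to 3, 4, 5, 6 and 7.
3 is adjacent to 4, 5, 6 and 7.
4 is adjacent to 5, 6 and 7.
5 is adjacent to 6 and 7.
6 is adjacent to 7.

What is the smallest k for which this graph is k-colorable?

6

2, 3, 4, 5, 6, 7 are pairwise adjacent (a clique of size 6), so at least 6 colors are needed.
A valid assignment using 6 colors: 0=blue, 1=green, 2=red, 3=purple, 4=green, 5=blue, 6=orange, 7=yellow. Every edge joins two different colors.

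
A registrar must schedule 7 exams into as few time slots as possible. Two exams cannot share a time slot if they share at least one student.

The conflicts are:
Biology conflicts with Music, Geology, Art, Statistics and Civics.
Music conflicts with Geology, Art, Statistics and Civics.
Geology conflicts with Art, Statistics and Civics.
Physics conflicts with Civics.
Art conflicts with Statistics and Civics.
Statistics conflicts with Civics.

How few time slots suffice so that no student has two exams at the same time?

6

Biology, Music, Geology, Art, Statistics, Civics pairwise conflict, so at least 6 time slots are needed.
A valid assignment using 6 time slots: Biology=4, Music=3, Geology=6, Physics=2, Art=5, Statistics=2, Civics=1. Every pair that conflicts lands in different time slots.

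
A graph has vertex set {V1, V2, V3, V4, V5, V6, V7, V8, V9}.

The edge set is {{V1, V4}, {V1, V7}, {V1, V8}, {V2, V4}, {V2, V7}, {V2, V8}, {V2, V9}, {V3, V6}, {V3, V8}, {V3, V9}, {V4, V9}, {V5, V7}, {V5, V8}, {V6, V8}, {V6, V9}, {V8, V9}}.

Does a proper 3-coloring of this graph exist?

No

V3, V6, V8, V9 are mutually adjacent (a clique of size 4), so at least 4 colors are needed.
So 3 colors are not enough.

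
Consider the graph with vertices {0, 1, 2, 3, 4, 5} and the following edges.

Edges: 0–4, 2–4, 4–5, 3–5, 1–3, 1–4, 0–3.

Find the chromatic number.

2 and 4 are adjacent, so at least 2 colors are needed.
2 colors suffice: color a → {3, 4}; color b → {0, 1, 2, 5}. No two adjacent vertices share a color.

2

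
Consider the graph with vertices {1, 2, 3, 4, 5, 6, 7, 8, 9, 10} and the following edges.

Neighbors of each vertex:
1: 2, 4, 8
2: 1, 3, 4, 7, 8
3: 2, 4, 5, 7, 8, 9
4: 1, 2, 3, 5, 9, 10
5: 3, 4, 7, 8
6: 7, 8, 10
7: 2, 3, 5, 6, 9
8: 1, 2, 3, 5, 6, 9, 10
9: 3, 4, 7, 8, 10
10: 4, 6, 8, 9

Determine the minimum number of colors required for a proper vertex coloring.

3

6, 8, 10 are pairwise adjacent, so at least 3 colors are needed.
3 colors suffice: color a → {4, 7, 8}; color b → {1, 3, 10}; color c → {2, 5, 6, 9}. No two adjacent vertices share a color.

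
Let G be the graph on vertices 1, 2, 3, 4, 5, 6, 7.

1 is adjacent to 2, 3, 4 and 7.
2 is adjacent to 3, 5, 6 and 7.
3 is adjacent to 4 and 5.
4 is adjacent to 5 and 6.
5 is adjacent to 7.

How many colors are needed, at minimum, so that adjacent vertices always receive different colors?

3

3, 4, 5 are pairwise adjacent, so at least 3 colors are needed.
3 colors suffice: color red → {2, 4}; color blue → {1, 5, 6}; color green → {3, 7}. No two adjacent vertices share a color.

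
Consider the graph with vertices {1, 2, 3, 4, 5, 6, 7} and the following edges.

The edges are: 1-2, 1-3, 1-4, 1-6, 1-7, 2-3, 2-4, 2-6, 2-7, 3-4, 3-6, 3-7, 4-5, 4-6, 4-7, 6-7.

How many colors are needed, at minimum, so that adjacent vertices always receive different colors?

6

1, 2, 3, 4, 6, 7 form a clique, so at least 6 colors are needed.
A valid assignment using 6 colors: 1=d, 2=e, 3=f, 4=a, 5=b, 6=b, 7=c. Each edge has distinct colors on its endpoints.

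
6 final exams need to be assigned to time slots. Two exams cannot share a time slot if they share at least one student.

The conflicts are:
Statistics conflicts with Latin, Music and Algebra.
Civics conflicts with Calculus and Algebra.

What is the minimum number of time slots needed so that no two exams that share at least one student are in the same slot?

2

Statistics and Music conflict, so at least 2 time slots are needed.
2 time slots suffice: time slot 1 → {Statistics, Civics}; time slot 2 → {Latin, Music, Calculus, Algebra}. No two conflicting exams share a time slot.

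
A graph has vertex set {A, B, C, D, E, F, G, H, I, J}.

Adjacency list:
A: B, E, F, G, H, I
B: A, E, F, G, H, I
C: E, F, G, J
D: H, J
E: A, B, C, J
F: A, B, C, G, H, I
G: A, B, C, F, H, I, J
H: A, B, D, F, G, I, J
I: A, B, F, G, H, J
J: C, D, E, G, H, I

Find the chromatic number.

A, B, F, G, H, I form a clique, so at least 6 colors are needed.
A valid assignment using 6 colors: A=5, B=3, C=5, D=2, E=1, F=4, G=2, H=1, I=6, J=3. No two adjacent vertices share a color.

6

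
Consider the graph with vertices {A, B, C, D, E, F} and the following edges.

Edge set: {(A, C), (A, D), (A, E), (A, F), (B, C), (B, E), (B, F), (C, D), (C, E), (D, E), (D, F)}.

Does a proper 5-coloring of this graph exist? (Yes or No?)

The chromatic number is 4. A, C, D, E are pairwise adjacent (a clique of size 4), so at least 4 colors are needed.
4 colors suffice: color 1 → {B, D}; color 2 → {E, F}; color 3 → {C}; color 4 → {A}.
Since 5 ≥ 4, a proper 5-coloring certainly exists.

Yes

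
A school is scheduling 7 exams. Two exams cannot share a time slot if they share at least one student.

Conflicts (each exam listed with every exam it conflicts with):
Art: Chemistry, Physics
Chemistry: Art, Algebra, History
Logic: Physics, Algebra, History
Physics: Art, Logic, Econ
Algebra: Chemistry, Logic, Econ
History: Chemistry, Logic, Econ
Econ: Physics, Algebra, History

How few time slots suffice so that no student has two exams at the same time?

The cycle Physics-Art-Chemistry-Algebra-Econ-Physics has odd length 5, so it cannot be 2-colored; at least 3 time slots are needed.
Using 3 time slots: Art=3, Chemistry=1, Logic=1, Physics=2, Algebra=2, History=2, Econ=1. No two conflicting exams share a time slot.

3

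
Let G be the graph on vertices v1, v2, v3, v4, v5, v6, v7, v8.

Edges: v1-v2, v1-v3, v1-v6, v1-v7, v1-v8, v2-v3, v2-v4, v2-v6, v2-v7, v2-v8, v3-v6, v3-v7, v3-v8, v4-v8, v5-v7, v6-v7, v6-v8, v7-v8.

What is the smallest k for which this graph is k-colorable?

v1, v2, v3, v6, v7, v8 are mutually adjacent (a clique of size 6), so at least 6 colors are needed.
6 colors suffice: color 1 → {v5, v8}; color 2 → {v2}; color 3 → {v4, v7}; color 4 → {v3}; color 5 → {v1}; color 6 → {v6}. Each edge has distinct colors on its endpoints.

6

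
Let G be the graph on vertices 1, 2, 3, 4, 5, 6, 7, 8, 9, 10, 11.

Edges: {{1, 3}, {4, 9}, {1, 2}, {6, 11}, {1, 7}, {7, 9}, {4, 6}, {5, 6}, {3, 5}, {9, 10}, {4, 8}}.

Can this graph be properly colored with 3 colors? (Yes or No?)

The chromatic number is 3. The cycle 1-7-9-4-6-5-3-1 has odd length 7, so it cannot be 2-colored; at least 3 colors are needed.
3 colors suffice: color a → {1, 4, 5, 10, 11}; color b → {2, 3, 6, 8, 9}; color c → {7}.
That is already a proper 3-coloring.

Yes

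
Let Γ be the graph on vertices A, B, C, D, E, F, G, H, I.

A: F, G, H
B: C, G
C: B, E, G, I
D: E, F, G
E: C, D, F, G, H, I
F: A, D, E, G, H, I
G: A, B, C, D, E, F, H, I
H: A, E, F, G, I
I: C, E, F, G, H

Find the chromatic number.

E, F, G, H, I are mutually adjacent (a clique of size 5), so at least 5 colors are needed.
5 colors suffice: color 1 → {G}; color 2 → {C, F}; color 3 → {A, B, E}; color 4 → {D, I}; color 5 → {H}. Each edge has distinct colors on its endpoints.

5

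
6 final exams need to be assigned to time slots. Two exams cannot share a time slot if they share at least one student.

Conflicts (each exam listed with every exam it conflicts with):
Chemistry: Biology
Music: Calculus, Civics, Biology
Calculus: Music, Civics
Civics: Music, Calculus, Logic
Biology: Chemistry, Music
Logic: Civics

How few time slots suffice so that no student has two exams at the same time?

3

Music, Calculus, Civics all conflict with each other, so at least 3 time slots are needed.
3 time slots suffice: Chemistry=2, Music=2, Calculus=3, Civics=1, Biology=1, Logic=2. Every pair that conflicts lands in different time slots.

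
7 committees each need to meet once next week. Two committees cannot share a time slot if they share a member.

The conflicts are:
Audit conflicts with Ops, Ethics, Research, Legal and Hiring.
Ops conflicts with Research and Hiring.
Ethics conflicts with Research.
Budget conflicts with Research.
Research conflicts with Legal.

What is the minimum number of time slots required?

3

Audit, Research, Legal are mutually in conflict, so at least 3 time slots are needed.
3 time slots suffice: Audit=1, Ops=3, Ethics=3, Budget=1, Research=2, Legal=3, Hiring=2. No two conflicting committees share a time slot.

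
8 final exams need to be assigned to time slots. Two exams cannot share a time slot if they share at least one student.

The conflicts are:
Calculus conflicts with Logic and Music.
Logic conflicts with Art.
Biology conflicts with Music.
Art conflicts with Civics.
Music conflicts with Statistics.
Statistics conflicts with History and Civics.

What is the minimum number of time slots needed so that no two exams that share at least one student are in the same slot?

Logic and Art conflict, so at least 2 time slots are needed.
2 time slots suffice: time slot 1 → {Calculus, Biology, Art, Statistics}; time slot 2 → {Logic, Music, History, Civics}. No two conflicting exams share a time slot.

2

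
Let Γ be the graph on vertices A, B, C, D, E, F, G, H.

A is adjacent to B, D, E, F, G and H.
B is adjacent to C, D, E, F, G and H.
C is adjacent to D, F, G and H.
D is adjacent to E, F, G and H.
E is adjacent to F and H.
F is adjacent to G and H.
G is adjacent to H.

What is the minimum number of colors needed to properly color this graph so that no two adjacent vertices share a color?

6

A, B, D, E, F, H are pairwise adjacent (a clique of size 6), so at least 6 colors are needed.
6 colors suffice: A=5, B=2, C=5, D=3, E=6, F=1, G=6, H=4. No two adjacent vertices share a color.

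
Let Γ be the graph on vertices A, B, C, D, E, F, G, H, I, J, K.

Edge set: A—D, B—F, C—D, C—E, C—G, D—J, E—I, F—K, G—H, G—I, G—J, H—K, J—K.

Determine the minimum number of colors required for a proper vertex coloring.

2

C and G are adjacent, so at least 2 colors are needed.
One proper 2-coloring: A=2, B=1, C=2, D=1, E=1, F=2, G=1, H=2, I=2, J=2, K=1. No two adjacent vertices share a color.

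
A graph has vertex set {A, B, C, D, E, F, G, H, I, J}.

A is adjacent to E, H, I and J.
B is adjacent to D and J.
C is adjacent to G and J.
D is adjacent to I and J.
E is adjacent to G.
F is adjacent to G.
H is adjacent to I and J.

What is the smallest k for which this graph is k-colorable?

B, D, J are mutually adjacent, so at least 3 colors are needed.
3 colors suffice: color 1 → {G, I, J}; color 2 → {A, C, D, F}; color 3 → {B, E, H}. No two adjacent vertices share a color.

3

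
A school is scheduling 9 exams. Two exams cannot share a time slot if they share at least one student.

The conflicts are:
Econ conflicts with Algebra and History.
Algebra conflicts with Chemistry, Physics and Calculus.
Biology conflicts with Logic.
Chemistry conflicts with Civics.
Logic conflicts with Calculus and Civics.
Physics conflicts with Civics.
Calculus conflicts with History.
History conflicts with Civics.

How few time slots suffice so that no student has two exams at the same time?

The cycle History-Econ-Algebra-Chemistry-Civics-History has odd length 5, so it cannot be 2-colored; at least 3 time slots are needed.
A valid assignment using 3 time slots: Econ=3, Algebra=1, Biology=1, Chemistry=2, Logic=2, Physics=2, Calculus=3, History=2, Civics=1. No two conflicting exams share a time slot.

3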